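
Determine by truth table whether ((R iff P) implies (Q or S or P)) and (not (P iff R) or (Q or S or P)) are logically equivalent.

P | Q | R | S || φ | ψ
0 | 0 | 0 | 0 || 0 | 0
0 | 0 | 0 | 1 || 1 | 1
0 | 0 | 1 | 0 || 1 | 1
0 | 0 | 1 | 1 || 1 | 1
0 | 1 | 0 | 0 || 1 | 1
0 | 1 | 0 | 1 || 1 | 1
0 | 1 | 1 | 0 || 1 | 1
0 | 1 | 1 | 1 || 1 | 1
1 | 0 | 0 | 0 || 1 | 1
1 | 0 | 0 | 1 || 1 | 1
1 | 0 | 1 | 0 || 1 | 1
1 | 0 | 1 | 1 || 1 | 1
1 | 1 | 0 | 0 || 1 | 1
1 | 1 | 0 | 1 || 1 | 1
1 | 1 | 1 | 0 || 1 | 1
1 | 1 | 1 | 1 || 1 | 1
The columns for φ and ψ agree on every row, so they are logically equivalent.

equivalent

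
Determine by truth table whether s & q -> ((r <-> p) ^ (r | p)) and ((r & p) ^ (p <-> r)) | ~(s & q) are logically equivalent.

p  q  r  s  |  φ  ψ
F  F  F  F  |  T  T
F  F  F  T  |  T  T
F  F  T  F  |  T  T
F  F  T  T  |  T  T
F  T  F  F  |  T  T
F  T  F  T  |  T  T
F  T  T  F  |  T  T
F  T  T  T  |  T  F
T  F  F  F  |  T  T
T  F  F  T  |  T  T
T  F  T  F  |  T  T
T  F  T  T  |  T  T
T  T  F  F  |  T  T
T  T  F  T  |  T  F
T  T  T  F  |  T  T
T  T  T  T  |  F  F
The columns differ at p=F, q=T, r=T, s=T (φ=T, ψ=F), so they are not equivalent.

not equivalent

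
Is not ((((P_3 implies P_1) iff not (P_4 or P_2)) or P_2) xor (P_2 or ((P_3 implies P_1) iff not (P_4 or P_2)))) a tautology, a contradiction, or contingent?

P_1  P_2  P_3  P_4  |  (P_3 implies P_1)  (P_4 or P_2)  not (P_4 or P_2)  φ
 T    T    T    T   |          T               T               F          T
 T    T    T    F   |          T               T               F          T
 T    T    F    T   |          T               T               F          T
 T    T    F    F   |          T               T               F          T
 T    F    T    T   |          T               T               F          T
 T    F    T    F   |          T               F               T          T
 T    F    F    T   |          T               T               F          T
 T    F    F    F   |          T               F               T          T
 F    T    T    T   |          F               T               F          T
 F    T    T    F   |          F               T               F          T
 F    T    F    T   |          T               T               F          T
 F    T    F    F   |          T               T               F          T
 F    F    T    T   |          F               T               F          T
 F    F    T    F   |          F               F               T          T
 F    F    F    T   |          T               T               F          T
 F    F    F    F   |          T               F               T          T
Every row is T, so the formula is a tautology.

tautology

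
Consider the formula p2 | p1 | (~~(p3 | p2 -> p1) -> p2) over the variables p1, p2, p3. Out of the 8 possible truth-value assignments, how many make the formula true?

p1 | p2 | p3 | φ
-- | -- | -- | -
F  | F  | F  | F
F  | F  | T  | T
F  | T  | F  | T
F  | T  | T  | T
T  | F  | F  | T
T  | F  | T  | T
T  | T  | F  | T
T  | T  | T  | T
The formula is true on 7 of the 8 rows.

7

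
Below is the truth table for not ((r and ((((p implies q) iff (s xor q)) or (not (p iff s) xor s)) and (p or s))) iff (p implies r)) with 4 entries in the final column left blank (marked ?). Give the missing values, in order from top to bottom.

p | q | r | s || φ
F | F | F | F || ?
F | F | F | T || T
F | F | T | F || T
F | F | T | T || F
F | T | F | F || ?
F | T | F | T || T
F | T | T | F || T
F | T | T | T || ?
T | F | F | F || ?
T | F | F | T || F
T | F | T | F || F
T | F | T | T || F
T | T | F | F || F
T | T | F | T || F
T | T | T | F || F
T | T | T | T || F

Row 1: (r and ((((p implies q) iff (s xor q)) or (not (p iff s) xor s)) and (p or s))) = F, (p implies r) = T, ((r and ((((p implies q) iff (s xor q)) or (not (p iff s) xor s)) and (p or s))) iff (p implies r)) = F, so the formula = T.
Row 5: (r and ((((p implies q) iff (s xor q)) or (not (p iff s) xor s)) and (p or s))) = F, (p implies r) = T, ((r and ((((p implies q) iff (s xor q)) or (not (p iff s) xor s)) and (p or s))) iff (p implies r)) = F, so the formula = T.
Row 8: (r and ((((p implies q) iff (s xor q)) or (not (p iff s) xor s)) and (p or s))) = F, (p implies r) = T, ((r and ((((p implies q) iff (s xor q)) or (not (p iff s) xor s)) and (p or s))) iff (p implies r)) = F, so the formula = T.
Row 9: (r and ((((p implies q) iff (s xor q)) or (not (p iff s) xor s)) and (p or s))) = F, (p implies r) = F, ((r and ((((p implies q) iff (s xor q)) or (not (p iff s) xor s)) and (p or s))) iff (p implies r)) = T, so the formula = F.

T, T, T, F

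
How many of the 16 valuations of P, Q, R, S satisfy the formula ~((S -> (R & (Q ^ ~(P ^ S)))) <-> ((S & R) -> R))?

6

P | Q | R | S || φ
1 | 1 | 1 | 1 || 1
1 | 1 | 1 | 0 || 0
1 | 1 | 0 | 1 || 1
1 | 1 | 0 | 0 || 0
1 | 0 | 1 | 1 || 0
1 | 0 | 1 | 0 || 0
1 | 0 | 0 | 1 || 1
1 | 0 | 0 | 0 || 0
0 | 1 | 1 | 1 || 0
0 | 1 | 1 | 0 || 0
0 | 1 | 0 | 1 || 1
0 | 1 | 0 | 0 || 0
0 | 0 | 1 | 1 || 1
0 | 0 | 1 | 0 || 0
0 | 0 | 0 | 1 || 1
0 | 0 | 0 | 0 || 0
The formula is true on 6 of the 16 rows.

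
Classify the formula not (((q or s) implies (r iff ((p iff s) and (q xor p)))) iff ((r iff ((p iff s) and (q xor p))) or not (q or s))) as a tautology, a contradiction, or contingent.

p  q  r  s  |  φ
F  F  F  F  |  F
F  F  F  T  |  F
F  F  T  F  |  F
F  F  T  T  |  F
F  T  F  F  |  F
F  T  F  T  |  F
F  T  T  F  |  F
F  T  T  T  |  F
T  F  F  F  |  F
T  F  F  T  |  F
T  F  T  F  |  F
T  F  T  T  |  F
T  T  F  F  |  F
T  T  F  T  |  F
T  T  T  F  |  F
T  T  T  T  |  F
Every row is F, so the formula is a contradiction.

contradiction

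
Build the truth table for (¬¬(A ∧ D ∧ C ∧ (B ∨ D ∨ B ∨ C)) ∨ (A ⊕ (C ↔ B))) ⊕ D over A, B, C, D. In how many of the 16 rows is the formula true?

A  B  C  D  |  (A ∧ D)  (B ∨ D ∨ B ∨ C)  (C ↔ B)  (A ⊕ (C ↔ B))  φ
1  1  1  1  |     1            1            1           0        0
1  1  1  0  |     0            1            1           0        0
1  1  0  1  |     1            1            0           1        0
1  1  0  0  |     0            1            0           1        1
1  0  1  1  |     1            1            0           1        0
1  0  1  0  |     0            1            0           1        1
1  0  0  1  |     1            1            1           0        1
1  0  0  0  |     0            0            1           0        0
0  1  1  1  |     0            1            1           1        0
0  1  1  0  |     0            1            1           1        1
0  1  0  1  |     0            1            0           0        1
0  1  0  0  |     0            1            0           0        0
0  0  1  1  |     0            1            0           0        1
0  0  1  0  |     0            1            0           0        0
0  0  0  1  |     0            1            1           1        0
0  0  0  0  |     0            0            1           1        1
The formula is true on 7 of the 16 rows.

7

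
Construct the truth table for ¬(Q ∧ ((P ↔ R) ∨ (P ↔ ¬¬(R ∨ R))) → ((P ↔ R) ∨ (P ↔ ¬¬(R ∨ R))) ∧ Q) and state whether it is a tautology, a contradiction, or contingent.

P | Q | R | φ
- | - | - | -
T | T | T | F
T | T | F | F
T | F | T | F
T | F | F | F
F | T | T | F
F | T | F | F
F | F | T | F
F | F | F | F
Every row is F, so the formula is a contradiction.

contradiction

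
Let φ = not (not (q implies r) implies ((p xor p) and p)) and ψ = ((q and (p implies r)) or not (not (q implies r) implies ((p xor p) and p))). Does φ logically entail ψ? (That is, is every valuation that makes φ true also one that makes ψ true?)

  p      q      r    |    φ      ψ  
False  False  False  |  False  False
False  False   True  |  False  False
False   True  False  |   True   True
False   True   True  |  False   True
 True  False  False  |  False  False
 True  False   True  |  False  False
 True   True  False  |   True   True
 True   True   True  |  False   True
In every row where φ is true, ψ is also true, so φ ⊨ ψ.

yes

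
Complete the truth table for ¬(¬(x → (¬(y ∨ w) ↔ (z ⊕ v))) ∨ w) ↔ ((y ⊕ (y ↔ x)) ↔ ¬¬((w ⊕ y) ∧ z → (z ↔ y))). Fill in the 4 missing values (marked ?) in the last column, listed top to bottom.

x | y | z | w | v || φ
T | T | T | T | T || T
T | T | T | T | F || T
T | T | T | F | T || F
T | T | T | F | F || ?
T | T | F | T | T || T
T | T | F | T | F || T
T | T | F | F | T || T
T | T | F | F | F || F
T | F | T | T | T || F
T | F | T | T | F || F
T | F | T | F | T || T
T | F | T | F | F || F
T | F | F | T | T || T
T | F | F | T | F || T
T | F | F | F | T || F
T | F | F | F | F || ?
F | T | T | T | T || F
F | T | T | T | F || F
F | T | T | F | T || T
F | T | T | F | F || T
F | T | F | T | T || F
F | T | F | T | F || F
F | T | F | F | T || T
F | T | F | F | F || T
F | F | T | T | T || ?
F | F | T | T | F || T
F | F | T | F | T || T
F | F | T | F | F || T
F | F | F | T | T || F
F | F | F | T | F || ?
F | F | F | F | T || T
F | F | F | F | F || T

Row x=T, y=T, z=T, w=F, v=F: ¬(¬(x → (¬(y ∨ w) ↔ (z ⊕ v))) ∨ w) = F, ((y ⊕ (y ↔ x)) ↔ ¬¬((w ⊕ y) ∧ z → (z ↔ y))) = F, so the formula = T.
Row x=T, y=F, z=F, w=F, v=F: ¬(¬(x → (¬(y ∨ w) ↔ (z ⊕ v))) ∨ w) = F, ((y ⊕ (y ↔ x)) ↔ ¬¬((w ⊕ y) ∧ z → (z ↔ y))) = F, so the formula = T.
Row x=F, y=F, z=T, w=T, v=T: ¬(¬(x → (¬(y ∨ w) ↔ (z ⊕ v))) ∨ w) = F, ((y ⊕ (y ↔ x)) ↔ ¬¬((w ⊕ y) ∧ z → (z ↔ y))) = F, so the formula = T.
Row x=F, y=F, z=F, w=T, v=F: ¬(¬(x → (¬(y ∨ w) ↔ (z ⊕ v))) ∨ w) = F, ((y ⊕ (y ↔ x)) ↔ ¬¬((w ⊕ y) ∧ z → (z ↔ y))) = T, so the formula = F.

T, T, T, F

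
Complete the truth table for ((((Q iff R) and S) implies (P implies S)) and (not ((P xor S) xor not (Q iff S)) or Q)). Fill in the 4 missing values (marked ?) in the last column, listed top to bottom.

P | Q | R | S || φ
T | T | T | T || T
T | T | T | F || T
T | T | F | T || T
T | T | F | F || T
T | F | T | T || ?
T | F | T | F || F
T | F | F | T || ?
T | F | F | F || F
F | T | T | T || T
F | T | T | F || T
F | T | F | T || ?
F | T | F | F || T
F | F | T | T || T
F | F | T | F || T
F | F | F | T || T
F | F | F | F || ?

Row P=T, Q=F, R=T, S=T: (((Q iff R) and S) implies (P implies S)) = T, (not ((P xor S) xor not (Q iff S)) or Q) = F, so the formula = F.
Row P=T, Q=F, R=F, S=T: (((Q iff R) and S) implies (P implies S)) = T, (not ((P xor S) xor not (Q iff S)) or Q) = F, so the formula = F.
Row P=F, Q=T, R=F, S=T: (((Q iff R) and S) implies (P implies S)) = T, (not ((P xor S) xor not (Q iff S)) or Q) = T, so the formula = T.
Row P=F, Q=F, R=F, S=F: (((Q iff R) and S) implies (P implies S)) = T, (not ((P xor S) xor not (Q iff S)) or Q) = T, so the formula = T.

F, F, T, T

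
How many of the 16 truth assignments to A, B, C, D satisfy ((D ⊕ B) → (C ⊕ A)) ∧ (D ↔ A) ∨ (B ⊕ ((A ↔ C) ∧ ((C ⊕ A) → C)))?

A  B  C  D  |  (D ⊕ B)  (C ⊕ A)  ((D ⊕ B) → (C ⊕ A))  (D ↔ A)  (A ↔ C)  ((C ⊕ A) → C)  ((A ↔ C) ∧ ((C ⊕ A) → C))  φ
T  T  T  T  |     F        F              T              T        T           T                    T              T
T  T  T  F  |     T        F              F              F        T           T                    T              F
T  T  F  T  |     F        T              T              T        F           F                    F              T
T  T  F  F  |     T        T              T              F        F           F                    F              T
T  F  T  T  |     T        F              F              T        T           T                    T              T
T  F  T  F  |     F        F              T              F        T           T                    T              T
T  F  F  T  |     T        T              T              T        F           F                    F              T
T  F  F  F  |     F        T              T              F        F           F                    F              F
F  T  T  T  |     F        T              T              F        F           T                    F              T
F  T  T  F  |     T        T              T              T        F           T                    F              T
F  T  F  T  |     F        F              T              F        T           T                    T              F
F  T  F  F  |     T        F              F              T        T           T                    T              F
F  F  T  T  |     T        T              T              F        F           T                    F              F
F  F  T  F  |     F        T              T              T        F           T                    F              T
F  F  F  T  |     T        F              F              F        T           T                    T              T
F  F  F  F  |     F        F              T              T        T           T                    T              T
The formula is true on 11 of the 16 rows.

11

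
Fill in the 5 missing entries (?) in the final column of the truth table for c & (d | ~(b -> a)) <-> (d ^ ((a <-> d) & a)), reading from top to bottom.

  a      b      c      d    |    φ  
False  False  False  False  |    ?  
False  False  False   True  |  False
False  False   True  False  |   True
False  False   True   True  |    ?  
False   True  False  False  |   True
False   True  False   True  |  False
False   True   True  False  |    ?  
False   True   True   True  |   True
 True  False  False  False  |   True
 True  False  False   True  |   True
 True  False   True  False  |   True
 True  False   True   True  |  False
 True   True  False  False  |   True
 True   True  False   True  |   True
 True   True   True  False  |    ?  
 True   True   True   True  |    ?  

True, True, False, True, False

Row a=False, b=False, c=False, d=False: (c & (d | ~(b -> a))) = False, (d ^ ((a <-> d) & a)) = False, so the formula = True.
Row a=False, b=False, c=True, d=True: (c & (d | ~(b -> a))) = True, (d ^ ((a <-> d) & a)) = True, so the formula = True.
Row a=False, b=True, c=True, d=False: (c & (d | ~(b -> a))) = True, (d ^ ((a <-> d) & a)) = False, so the formula = False.
Row a=True, b=True, c=True, d=False: (c & (d | ~(b -> a))) = False, (d ^ ((a <-> d) & a)) = False, so the formula = True.
Row a=True, b=True, c=True, d=True: (c & (d | ~(b -> a))) = True, (d ^ ((a <-> d) & a)) = False, so the formula = False.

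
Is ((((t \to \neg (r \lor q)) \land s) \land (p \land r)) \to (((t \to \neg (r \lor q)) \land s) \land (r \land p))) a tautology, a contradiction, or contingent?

p  q  r  s  t  |  φ
1  1  1  1  1  |  1
1  1  1  1  0  |  1
1  1  1  0  1  |  1
1  1  1  0  0  |  1
1  1  0  1  1  |  1
1  1  0  1  0  |  1
1  1  0  0  1  |  1
1  1  0  0  0  |  1
1  0  1  1  1  |  1
1  0  1  1  0  |  1
1  0  1  0  1  |  1
1  0  1  0  0  |  1
1  0  0  1  1  |  1
1  0  0  1  0  |  1
1  0  0  0  1  |  1
1  0  0  0  0  |  1
0  1  1  1  1  |  1
0  1  1  1  0  |  1
0  1  1  0  1  |  1
0  1  1  0  0  |  1
0  1  0  1  1  |  1
0  1  0  1  0  |  1
0  1  0  0  1  |  1
0  1  0  0  0  |  1
0  0  1  1  1  |  1
0  0  1  1  0  |  1
0  0  1  0  1  |  1
0  0  1  0  0  |  1
0  0  0  1  1  |  1
0  0  0  1  0  |  1
0  0  0  0  1  |  1
0  0  0  0  0  |  1
Every row is 1, so the formula is a tautology.

tautology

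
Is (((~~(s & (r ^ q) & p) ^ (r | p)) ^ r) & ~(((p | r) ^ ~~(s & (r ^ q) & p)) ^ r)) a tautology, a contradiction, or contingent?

p | q | r | s || φ
F | F | F | F || F
F | F | F | T || F
F | F | T | F || F
F | F | T | T || F
F | T | F | F || F
F | T | F | T || F
F | T | T | F || F
F | T | T | T || F
T | F | F | F || F
T | F | F | T || F
T | F | T | F || F
T | F | T | T || F
T | T | F | F || F
T | T | F | T || F
T | T | T | F || F
T | T | T | T || F
Every row is F, so the formula is a contradiction.

contradiction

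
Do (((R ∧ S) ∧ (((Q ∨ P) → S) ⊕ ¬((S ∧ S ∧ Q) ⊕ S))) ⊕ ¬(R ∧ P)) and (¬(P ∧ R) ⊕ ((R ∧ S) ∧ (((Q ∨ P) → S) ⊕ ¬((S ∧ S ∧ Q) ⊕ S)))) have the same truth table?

P | Q | R | S || φ | ψ
T | T | T | T || F | F
T | T | T | F || F | F
T | T | F | T || T | T
T | T | F | F || T | T
T | F | T | T || T | T
T | F | T | F || F | F
T | F | F | T || T | T
T | F | F | F || T | T
F | T | T | T || T | T
F | T | T | F || T | T
F | T | F | T || T | T
F | T | F | F || T | T
F | F | T | T || F | F
F | F | T | F || T | T
F | F | F | T || T | T
F | F | F | F || T | T
The columns for φ and ψ agree on every row, so they are logically equivalent.

equivalent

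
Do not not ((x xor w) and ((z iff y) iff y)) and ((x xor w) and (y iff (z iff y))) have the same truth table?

equivalent

x | y | z | w || φ | ψ
T | T | T | T || F | F
T | T | T | F || T | T
T | T | F | T || F | F
T | T | F | F || F | F
T | F | T | T || F | F
T | F | T | F || T | T
T | F | F | T || F | F
T | F | F | F || F | F
F | T | T | T || T | T
F | T | T | F || F | F
F | T | F | T || F | F
F | T | F | F || F | F
F | F | T | T || T | T
F | F | T | F || F | F
F | F | F | T || F | F
F | F | F | F || F | F
The columns for φ and ψ agree on every row, so they are logically equivalent.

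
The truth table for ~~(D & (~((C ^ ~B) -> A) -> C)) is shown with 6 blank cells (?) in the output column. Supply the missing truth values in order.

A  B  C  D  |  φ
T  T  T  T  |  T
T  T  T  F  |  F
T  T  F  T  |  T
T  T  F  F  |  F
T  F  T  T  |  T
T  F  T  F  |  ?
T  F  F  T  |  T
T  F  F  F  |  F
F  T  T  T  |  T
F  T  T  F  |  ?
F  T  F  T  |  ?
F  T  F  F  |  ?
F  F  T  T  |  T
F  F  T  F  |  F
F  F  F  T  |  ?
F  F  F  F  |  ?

F, F, T, F, F, F

Row A=T, B=F, C=T, D=F: (D & (~((C ^ ~B) -> A) -> C)) = F, ~(D & (~((C ^ ~B) -> A) -> C)) = T, so the formula = F.
Row A=F, B=T, C=T, D=F: (D & (~((C ^ ~B) -> A) -> C)) = F, ~(D & (~((C ^ ~B) -> A) -> C)) = T, so the formula = F.
Row A=F, B=T, C=F, D=T: (D & (~((C ^ ~B) -> A) -> C)) = T, ~(D & (~((C ^ ~B) -> A) -> C)) = F, so the formula = T.
Row A=F, B=T, C=F, D=F: (D & (~((C ^ ~B) -> A) -> C)) = F, ~(D & (~((C ^ ~B) -> A) -> C)) = T, so the formula = F.
Row A=F, B=F, C=F, D=T: (D & (~((C ^ ~B) -> A) -> C)) = F, ~(D & (~((C ^ ~B) -> A) -> C)) = T, so the formula = F.
Row A=F, B=F, C=F, D=F: (D & (~((C ^ ~B) -> A) -> C)) = F, ~(D & (~((C ^ ~B) -> A) -> C)) = T, so the formula = F.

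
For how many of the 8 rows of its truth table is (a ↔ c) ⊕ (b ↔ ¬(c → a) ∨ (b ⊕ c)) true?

  a      b      c    |    φ  
False  False  False  |  False
False  False   True  |  False
False   True  False  |  False
False   True   True  |   True
 True  False  False  |   True
 True  False   True  |   True
 True   True  False  |   True
 True   True   True  |   True
The formula is true on 5 of the 8 rows.

5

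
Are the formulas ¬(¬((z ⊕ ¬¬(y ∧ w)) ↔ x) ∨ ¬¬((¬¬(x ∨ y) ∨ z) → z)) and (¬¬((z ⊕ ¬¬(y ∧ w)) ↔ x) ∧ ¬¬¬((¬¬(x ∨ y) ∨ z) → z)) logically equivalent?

x  y  z  w  |  φ  ψ
T  T  T  T  |  F  F
T  T  T  F  |  F  F
T  T  F  T  |  T  T
T  T  F  F  |  F  F
T  F  T  T  |  F  F
T  F  T  F  |  F  F
T  F  F  T  |  F  F
T  F  F  F  |  F  F
F  T  T  T  |  F  F
F  T  T  F  |  F  F
F  T  F  T  |  F  F
F  T  F  F  |  T  T
F  F  T  T  |  F  F
F  F  T  F  |  F  F
F  F  F  T  |  F  F
F  F  F  F  |  F  F
The columns for φ and ψ agree on every row, so they are logically equivalent.

equivalent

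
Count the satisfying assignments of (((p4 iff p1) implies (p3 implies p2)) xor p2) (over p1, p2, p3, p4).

6

  p1     p2     p3     p4   |    φ  
False  False  False  False  |   True
False  False  False   True  |   True
False  False   True  False  |  False
False  False   True   True  |   True
False   True  False  False  |  False
False   True  False   True  |  False
False   True   True  False  |  False
False   True   True   True  |  False
 True  False  False  False  |   True
 True  False  False   True  |   True
 True  False   True  False  |   True
 True  False   True   True  |  False
 True   True  False  False  |  False
 True   True  False   True  |  False
 True   True   True  False  |  False
 True   True   True   True  |  False
The formula is true on 6 of the 16 rows.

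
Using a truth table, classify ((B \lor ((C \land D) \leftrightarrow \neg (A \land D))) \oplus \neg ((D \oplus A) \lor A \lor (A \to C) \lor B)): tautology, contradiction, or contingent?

A | B | C | D | φ
- | - | - | - | -
F | F | F | F | F
F | F | F | T | F
F | F | T | F | F
F | F | T | T | T
F | T | F | F | T
F | T | F | T | T
F | T | T | F | T
F | T | T | T | T
T | F | F | F | F
T | F | F | T | T
T | F | T | F | F
T | F | T | T | F
T | T | F | F | T
T | T | F | T | T
T | T | T | F | T
T | T | T | T | T
10 of 16 rows are T, so the formula is contingent.

contingent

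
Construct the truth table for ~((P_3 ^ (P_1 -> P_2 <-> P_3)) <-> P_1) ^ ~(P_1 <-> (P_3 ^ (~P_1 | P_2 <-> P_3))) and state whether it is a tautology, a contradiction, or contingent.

P_1  P_2  P_3     (P_1 -> P_2)  ((P_1 -> P_2) <-> P_3)  ~P_1  (~P_1 | P_2)  ((~P_1 | P_2) <-> P_3)  φ
 1    1    1           1                  1              0         1                  1             0
 1    1    0           1                  0              0         1                  0             0
 1    0    1           0                  0              0         0                  0             0
 1    0    0           0                  1              0         0                  1             0
 0    1    1           1                  1              1         1                  1             0
 0    1    0           1                  0              1         1                  0             0
 0    0    1           1                  1              1         1                  1             0
 0    0    0           1                  0              1         1                  0             0
Every row is 0, so the formula is a contradiction.

contradiction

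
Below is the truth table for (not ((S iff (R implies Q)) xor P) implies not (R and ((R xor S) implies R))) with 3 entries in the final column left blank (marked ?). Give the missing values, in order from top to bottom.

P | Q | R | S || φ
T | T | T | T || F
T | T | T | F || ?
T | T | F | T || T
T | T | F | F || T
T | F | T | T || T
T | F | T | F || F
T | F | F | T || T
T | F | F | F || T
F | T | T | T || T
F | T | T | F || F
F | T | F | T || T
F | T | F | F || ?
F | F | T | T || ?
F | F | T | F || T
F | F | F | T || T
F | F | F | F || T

T, T, F

Row P=T, Q=T, R=T, S=F: not ((S iff (R implies Q)) xor P) = F, not (R and ((R xor S) implies R)) = F, so the formula = T.
Row P=F, Q=T, R=F, S=F: not ((S iff (R implies Q)) xor P) = T, not (R and ((R xor S) implies R)) = T, so the formula = T.
Row P=F, Q=F, R=T, S=T: not ((S iff (R implies Q)) xor P) = T, not (R and ((R xor S) implies R)) = F, so the formula = F.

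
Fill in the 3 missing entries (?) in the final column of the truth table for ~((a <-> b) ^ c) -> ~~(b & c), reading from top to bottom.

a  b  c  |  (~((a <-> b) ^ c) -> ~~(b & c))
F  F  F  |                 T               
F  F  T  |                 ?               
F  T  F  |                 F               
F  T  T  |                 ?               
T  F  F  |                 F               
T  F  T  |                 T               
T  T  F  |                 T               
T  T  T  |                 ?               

F, T, T

Row a=F, b=F, c=T: ~((a <-> b) ^ c) = T, ~~(b & c) = F, so (~((a <-> b) ^ c) -> ~~(b & c)) = F.
Row a=F, b=T, c=T: ~((a <-> b) ^ c) = F, ~~(b & c) = T, so (~((a <-> b) ^ c) -> ~~(b & c)) = T.
Row a=T, b=T, c=T: ~((a <-> b) ^ c) = T, ~~(b & c) = T, so (~((a <-> b) ^ c) -> ~~(b & c)) = T.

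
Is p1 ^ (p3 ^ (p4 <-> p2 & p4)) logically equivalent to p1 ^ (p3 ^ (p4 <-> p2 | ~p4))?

not equivalent

p1 | p2 | p3 | p4 || φ | ψ
T  | T  | T  | T  || T | T
T  | T  | T  | F  || T | F
T  | T  | F  | T  || F | F
T  | T  | F  | F  || F | T
T  | F  | T  | T  || F | F
T  | F  | T  | F  || T | F
T  | F  | F  | T  || T | T
T  | F  | F  | F  || F | T
F  | T  | T  | T  || F | F
F  | T  | T  | F  || F | T
F  | T  | F  | T  || T | T
F  | T  | F  | F  || T | F
F  | F  | T  | T  || T | T
F  | F  | T  | F  || F | T
F  | F  | F  | T  || F | F
F  | F  | F  | F  || T | F
The columns differ at p1=T, p2=T, p3=T, p4=F (φ=T, ψ=F), so they are not equivalent.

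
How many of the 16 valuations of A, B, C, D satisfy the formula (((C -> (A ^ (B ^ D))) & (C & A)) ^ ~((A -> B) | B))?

4

A  B  C  D     (B ^ D)  (A ^ (B ^ D))  (C -> (A ^ (B ^ D)))  (C & A)  (A -> B)  ((A -> B) | B)  ~((A -> B) | B)  φ
T  T  T  T        F           T                 T               T        T            T                F         T
T  T  T  F        T           F                 F               T        T            T                F         F
T  T  F  T        F           T                 T               F        T            T                F         F
T  T  F  F        T           F                 T               F        T            T                F         F
T  F  T  T        T           F                 F               T        F            F                T         T
T  F  T  F        F           T                 T               T        F            F                T         F
T  F  F  T        T           F                 T               F        F            F                T         T
T  F  F  F        F           T                 T               F        F            F                T         T
F  T  T  T        F           F                 F               F        T            T                F         F
F  T  T  F        T           T                 T               F        T            T                F         F
F  T  F  T        F           F                 T               F        T            T                F         F
F  T  F  F        T           T                 T               F        T            T                F         F
F  F  T  T        T           T                 T               F        T            T                F         F
F  F  T  F        F           F                 F               F        T            T                F         F
F  F  F  T        T           T                 T               F        T            T                F         F
F  F  F  F        F           F                 T               F        T            T                F         F
The formula is true on 4 of the 16 rows.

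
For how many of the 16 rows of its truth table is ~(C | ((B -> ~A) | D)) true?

1

A  B  C  D     ~A  (B -> ~A)  ((B -> ~A) | D)  (C | ((B -> ~A) | D))  ~(C | ((B -> ~A) | D))
0  0  0  0     1       1             1                   1                      0           
0  0  0  1     1       1             1                   1                      0           
0  0  1  0     1       1             1                   1                      0           
0  0  1  1     1       1             1                   1                      0           
0  1  0  0     1       1             1                   1                      0           
0  1  0  1     1       1             1                   1                      0           
0  1  1  0     1       1             1                   1                      0           
0  1  1  1     1       1             1                   1                      0           
1  0  0  0     0       1             1                   1                      0           
1  0  0  1     0       1             1                   1                      0           
1  0  1  0     0       1             1                   1                      0           
1  0  1  1     0       1             1                   1                      0           
1  1  0  0     0       0             0                   0                      1           
1  1  0  1     0       0             1                   1                      0           
1  1  1  0     0       0             0                   1                      0           
1  1  1  1     0       0             1                   1                      0           
The formula is true on 1 of the 16 rows.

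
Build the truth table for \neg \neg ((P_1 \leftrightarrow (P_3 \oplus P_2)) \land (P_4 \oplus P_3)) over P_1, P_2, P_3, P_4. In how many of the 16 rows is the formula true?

4

P_1  P_2  P_3  P_4  |  (P_3 \oplus P_2)  (P_4 \oplus P_3)  φ
 0    0    0    0   |         0                 0          0
 0    0    0    1   |         0                 1          1
 0    0    1    0   |         1                 1          0
 0    0    1    1   |         1                 0          0
 0    1    0    0   |         1                 0          0
 0    1    0    1   |         1                 1          0
 0    1    1    0   |         0                 1          1
 0    1    1    1   |         0                 0          0
 1    0    0    0   |         0                 0          0
 1    0    0    1   |         0                 1          0
 1    0    1    0   |         1                 1          1
 1    0    1    1   |         1                 0          0
 1    1    0    0   |         1                 0          0
 1    1    0    1   |         1                 1          1
 1    1    1    0   |         0                 1          0
 1    1    1    1   |         0                 0          0
The formula is true on 4 of the 16 rows.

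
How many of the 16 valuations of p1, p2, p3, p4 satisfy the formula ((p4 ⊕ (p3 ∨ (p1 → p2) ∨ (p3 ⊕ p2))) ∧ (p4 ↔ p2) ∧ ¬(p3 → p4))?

2

p1 | p2 | p3 | p4 || (p1 → p2) | (p3 ⊕ p2) | (p3 ∨ (p1 → p2) ∨ (p3 ⊕ p2)) | (p4 ↔ p2) | (p3 → p4) | ¬(p3 → p4) | φ
F  | F  | F  | F  ||     T     |     F     |              T               |     T     |     T     |     F      | F
F  | F  | F  | T  ||     T     |     F     |              T               |     F     |     T     |     F      | F
F  | F  | T  | F  ||     T     |     T     |              T               |     T     |     F     |     T      | T
F  | F  | T  | T  ||     T     |     T     |              T               |     F     |     T     |     F      | F
F  | T  | F  | F  ||     T     |     T     |              T               |     F     |     T     |     F      | F
F  | T  | F  | T  ||     T     |     T     |              T               |     T     |     T     |     F      | F
F  | T  | T  | F  ||     T     |     F     |              T               |     F     |     F     |     T      | F
F  | T  | T  | T  ||     T     |     F     |              T               |     T     |     T     |     F      | F
T  | F  | F  | F  ||     F     |     F     |              F               |     T     |     T     |     F      | F
T  | F  | F  | T  ||     F     |     F     |              F               |     F     |     T     |     F      | F
T  | F  | T  | F  ||     F     |     T     |              T               |     T     |     F     |     T      | T
T  | F  | T  | T  ||     F     |     T     |              T               |     F     |     T     |     F      | F
T  | T  | F  | F  ||     T     |     T     |              T               |     F     |     T     |     F      | F
T  | T  | F  | T  ||     T     |     T     |              T               |     T     |     T     |     F      | F
T  | T  | T  | F  ||     T     |     F     |              T               |     F     |     F     |     T      | F
T  | T  | T  | T  ||     T     |     F     |              T               |     T     |     T     |     F      | F
The formula is true on 2 of the 16 rows.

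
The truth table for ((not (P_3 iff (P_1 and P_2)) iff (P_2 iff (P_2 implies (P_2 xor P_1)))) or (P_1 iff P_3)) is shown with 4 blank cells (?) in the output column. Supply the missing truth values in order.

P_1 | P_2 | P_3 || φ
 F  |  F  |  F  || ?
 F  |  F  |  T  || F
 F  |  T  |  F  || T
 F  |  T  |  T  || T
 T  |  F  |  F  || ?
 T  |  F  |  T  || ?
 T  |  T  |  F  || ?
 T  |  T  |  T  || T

T, T, T, F

Row P_1=F, P_2=F, P_3=F: (not (P_3 iff (P_1 and P_2)) iff (P_2 iff (P_2 implies (P_2 xor P_1)))) = T, (P_1 iff P_3) = T, so the formula = T.
Row P_1=T, P_2=F, P_3=F: (not (P_3 iff (P_1 and P_2)) iff (P_2 iff (P_2 implies (P_2 xor P_1)))) = T, (P_1 iff P_3) = F, so the formula = T.
Row P_1=T, P_2=F, P_3=T: (not (P_3 iff (P_1 and P_2)) iff (P_2 iff (P_2 implies (P_2 xor P_1)))) = F, (P_1 iff P_3) = T, so the formula = T.
Row P_1=T, P_2=T, P_3=F: (not (P_3 iff (P_1 and P_2)) iff (P_2 iff (P_2 implies (P_2 xor P_1)))) = F, (P_1 iff P_3) = F, so the formula = F.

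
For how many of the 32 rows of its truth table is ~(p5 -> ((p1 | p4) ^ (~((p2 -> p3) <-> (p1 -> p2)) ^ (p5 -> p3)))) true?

p1 | p2 | p3 | p4 | p5 | φ
-- | -- | -- | -- | -- | -
T  | T  | T  | T  | T  | T
T  | T  | T  | T  | F  | F
T  | T  | T  | F  | T  | T
T  | T  | T  | F  | F  | F
T  | T  | F  | T  | T  | T
T  | T  | F  | T  | F  | F
T  | T  | F  | F  | T  | T
T  | T  | F  | F  | F  | F
T  | F  | T  | T  | T  | F
T  | F  | T  | T  | F  | F
T  | F  | T  | F  | T  | F
T  | F  | T  | F  | F  | F
T  | F  | F  | T  | T  | T
T  | F  | F  | T  | F  | F
T  | F  | F  | F  | T  | T
T  | F  | F  | F  | F  | F
F  | T  | T  | T  | T  | T
F  | T  | T  | T  | F  | F
F  | T  | T  | F  | T  | F
F  | T  | T  | F  | F  | F
F  | T  | F  | T  | T  | T
F  | T  | F  | T  | F  | F
F  | T  | F  | F  | T  | F
F  | T  | F  | F  | F  | F
F  | F  | T  | T  | T  | T
F  | F  | T  | T  | F  | F
F  | F  | T  | F  | T  | F
F  | F  | T  | F  | F  | F
F  | F  | F  | T  | T  | F
F  | F  | F  | T  | F  | F
F  | F  | F  | F  | T  | T
F  | F  | F  | F  | F  | F
The formula is true on 10 of the 32 rows.

10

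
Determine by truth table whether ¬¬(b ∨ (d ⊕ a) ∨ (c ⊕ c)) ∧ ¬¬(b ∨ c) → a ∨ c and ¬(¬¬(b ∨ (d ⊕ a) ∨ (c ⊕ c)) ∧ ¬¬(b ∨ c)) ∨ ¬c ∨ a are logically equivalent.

a  b  c  d  |  φ  ψ
F  F  F  F  |  T  T
F  F  F  T  |  T  T
F  F  T  F  |  T  T
F  F  T  T  |  T  F
F  T  F  F  |  F  T
F  T  F  T  |  F  T
F  T  T  F  |  T  F
F  T  T  T  |  T  F
T  F  F  F  |  T  T
T  F  F  T  |  T  T
T  F  T  F  |  T  T
T  F  T  T  |  T  T
T  T  F  F  |  T  T
T  T  F  T  |  T  T
T  T  T  F  |  T  T
T  T  T  T  |  T  T
The columns differ at a=F, b=F, c=T, d=T (φ=T, ψ=F), so they are not equivalent.

not equivalent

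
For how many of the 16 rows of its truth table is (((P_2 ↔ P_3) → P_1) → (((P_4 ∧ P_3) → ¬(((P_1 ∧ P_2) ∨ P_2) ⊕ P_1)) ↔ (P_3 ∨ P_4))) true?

P_1 | P_2 | P_3 | P_4 || (P_2 ↔ P_3) | ((P_2 ↔ P_3) → P_1) | (P_4 ∧ P_3) | (P_1 ∧ P_2) | ((P_1 ∧ P_2) ∨ P_2) | (((P_1 ∧ P_2) ∨ P_2) ⊕ P_1) | ¬(((P_1 ∧ P_2) ∨ P_2) ⊕ P_1) | (P_3 ∨ P_4) | φ
 F  |  F  |  F  |  F  ||      T      |          F          |      F      |      F      |          F          |              F              |              T               |      F      | T
 F  |  F  |  F  |  T  ||      T      |          F          |      F      |      F      |          F          |              F              |              T               |      T      | T
 F  |  F  |  T  |  F  ||      F      |          T          |      F      |      F      |          F          |              F              |              T               |      T      | T
 F  |  F  |  T  |  T  ||      F      |          T          |      T      |      F      |          F          |              F              |              T               |      T      | T
 F  |  T  |  F  |  F  ||      F      |          T          |      F      |      F      |          T          |              T              |              F               |      F      | F
 F  |  T  |  F  |  T  ||      F      |          T          |      F      |      F      |          T          |              T              |              F               |      T      | T
 F  |  T  |  T  |  F  ||      T      |          F          |      F      |      F      |          T          |              T              |              F               |      T      | T
 F  |  T  |  T  |  T  ||      T      |          F          |      T      |      F      |          T          |              T              |              F               |      T      | T
 T  |  F  |  F  |  F  ||      T      |          T          |      F      |      F      |          F          |              T              |              F               |      F      | F
 T  |  F  |  F  |  T  ||      T      |          T          |      F      |      F      |          F          |              T              |              F               |      T      | T
 T  |  F  |  T  |  F  ||      F      |          T          |      F      |      F      |          F          |              T              |              F               |      T      | T
 T  |  F  |  T  |  T  ||      F      |          T          |      T      |      F      |          F          |              T              |              F               |      T      | F
 T  |  T  |  F  |  F  ||      F      |          T          |      F      |      T      |          T          |              F              |              T               |      F      | F
 T  |  T  |  F  |  T  ||      F      |          T          |      F      |      T      |          T          |              F              |              T               |      T      | T
 T  |  T  |  T  |  F  ||      T      |          T          |      F      |      T      |          T          |              F              |              T               |      T      | T
 T  |  T  |  T  |  T  ||      T      |          T          |      T      |      T      |          T          |              F              |              T               |      T      | T
The formula is true on 12 of the 16 rows.

12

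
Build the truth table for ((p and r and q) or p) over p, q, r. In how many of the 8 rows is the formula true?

4

p | q | r || (p and r and q) | ((p and r and q) or p)
1 | 1 | 1 ||        1        |           1           
1 | 1 | 0 ||        0        |           1           
1 | 0 | 1 ||        0        |           1           
1 | 0 | 0 ||        0        |           1           
0 | 1 | 1 ||        0        |           0           
0 | 1 | 0 ||        0        |           0           
0 | 0 | 1 ||        0        |           0           
0 | 0 | 0 ||        0        |           0           
The formula is true on 4 of the 8 rows.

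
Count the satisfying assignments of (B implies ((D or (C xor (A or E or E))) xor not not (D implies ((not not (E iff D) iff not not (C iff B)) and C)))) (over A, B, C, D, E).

A  B  C  D  E  |  φ
0  0  0  0  0  |  1
0  0  0  0  1  |  1
0  0  0  1  0  |  1
0  0  0  1  1  |  1
0  0  1  0  0  |  1
0  0  1  0  1  |  1
0  0  1  1  0  |  1
0  0  1  1  1  |  1
0  1  0  0  0  |  1
0  1  0  0  1  |  0
0  1  0  1  0  |  1
0  1  0  1  1  |  1
0  1  1  0  0  |  0
0  1  1  0  1  |  1
0  1  1  1  0  |  1
0  1  1  1  1  |  0
1  0  0  0  0  |  1
1  0  0  0  1  |  1
1  0  0  1  0  |  1
1  0  0  1  1  |  1
1  0  1  0  0  |  1
1  0  1  0  1  |  1
1  0  1  1  0  |  1
1  0  1  1  1  |  1
1  1  0  0  0  |  0
1  1  0  0  1  |  0
1  1  0  1  0  |  1
1  1  0  1  1  |  1
1  1  1  0  0  |  1
1  1  1  0  1  |  1
1  1  1  1  0  |  1
1  1  1  1  1  |  0
The formula is true on 26 of the 32 rows.

26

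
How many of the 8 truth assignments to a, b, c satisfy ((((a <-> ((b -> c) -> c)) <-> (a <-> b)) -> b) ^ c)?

  a      b      c    |  (b -> c)  ((b -> c) -> c)  (a <-> ((b -> c) -> c))  (a <-> b)    φ  
False  False  False  |    True         False                 True              True    False
False  False   True  |    True          True                False              True    False
False   True  False  |   False          True                False             False     True
False   True   True  |    True          True                False             False    False
 True  False  False  |    True         False                False             False    False
 True  False   True  |    True          True                 True             False    False
 True   True  False  |   False          True                 True              True     True
 True   True   True  |    True          True                 True              True    False
The formula is true on 2 of the 8 rows.

2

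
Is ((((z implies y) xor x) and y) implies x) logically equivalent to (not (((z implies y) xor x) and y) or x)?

equivalent

x  y  z  |  φ  ψ
1  1  1  |  1  1
1  1  0  |  1  1
1  0  1  |  1  1
1  0  0  |  1  1
0  1  1  |  0  0
0  1  0  |  0  0
0  0  1  |  1  1
0  0  0  |  1  1
The columns for φ and ψ agree on every row, so they are logically equivalent.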